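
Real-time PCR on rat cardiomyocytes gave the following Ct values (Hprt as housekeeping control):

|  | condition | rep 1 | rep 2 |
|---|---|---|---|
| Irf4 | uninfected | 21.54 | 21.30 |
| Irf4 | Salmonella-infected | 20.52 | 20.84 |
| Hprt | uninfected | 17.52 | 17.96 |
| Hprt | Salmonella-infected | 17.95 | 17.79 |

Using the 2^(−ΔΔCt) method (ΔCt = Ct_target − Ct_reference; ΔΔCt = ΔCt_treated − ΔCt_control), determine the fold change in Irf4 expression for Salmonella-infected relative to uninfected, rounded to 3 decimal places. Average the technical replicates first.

Mean Ct: Irf4 uninfected 21.420; Irf4 Salmonella-infected 20.680; Hprt uninfected 17.740; Hprt Salmonella-infected 17.870
ΔCt(uninfected) = 21.420 − 17.740 = 3.680
ΔCt(Salmonella-infected) = 20.680 − 17.870 = 2.810
ΔΔCt = 2.810 − 3.680 = -0.870
Fold change = 2^(−(-0.870)) = 2^0.870 = 1.8277

1.828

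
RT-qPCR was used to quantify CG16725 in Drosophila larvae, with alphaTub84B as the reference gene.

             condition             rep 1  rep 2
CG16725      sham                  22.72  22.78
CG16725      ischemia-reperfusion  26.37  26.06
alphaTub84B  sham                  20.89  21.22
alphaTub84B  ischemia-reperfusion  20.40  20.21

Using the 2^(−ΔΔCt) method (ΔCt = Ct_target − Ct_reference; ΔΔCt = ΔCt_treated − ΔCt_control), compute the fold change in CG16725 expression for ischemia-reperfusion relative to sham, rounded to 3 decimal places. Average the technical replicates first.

Mean Ct: CG16725 sham 22.750; CG16725 ischemia-reperfusion 26.215; alphaTub84B sham 21.055; alphaTub84B ischemia-reperfusion 20.305
ΔCt(sham) = 22.750 − 21.055 = 1.695
ΔCt(ischemia-reperfusion) = 26.215 − 20.305 = 5.910
ΔΔCt = 5.910 − 1.695 = 4.215
Fold change = 2^(−4.215) = 0.0538

0.054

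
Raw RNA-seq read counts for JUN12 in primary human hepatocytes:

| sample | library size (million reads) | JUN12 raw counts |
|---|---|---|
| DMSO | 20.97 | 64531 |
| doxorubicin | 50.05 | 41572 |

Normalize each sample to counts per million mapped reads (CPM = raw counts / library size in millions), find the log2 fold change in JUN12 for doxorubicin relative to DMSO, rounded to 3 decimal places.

CPM(DMSO) = 64531 / 20.97 = 3077.3009
CPM(doxorubicin) = 41572 / 50.05 = 830.6094
Fold change = 830.6094 / 3077.3009 = 0.26991
log2(0.26991) = -1.8894

-1.889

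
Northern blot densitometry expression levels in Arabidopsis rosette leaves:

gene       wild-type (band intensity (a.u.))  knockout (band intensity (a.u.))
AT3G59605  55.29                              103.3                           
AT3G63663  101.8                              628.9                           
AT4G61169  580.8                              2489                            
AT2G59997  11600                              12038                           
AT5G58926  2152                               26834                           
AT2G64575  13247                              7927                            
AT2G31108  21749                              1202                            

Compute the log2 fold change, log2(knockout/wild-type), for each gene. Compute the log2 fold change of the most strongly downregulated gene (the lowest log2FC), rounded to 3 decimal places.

log2(103.3/55.29) = 0.902  (AT3G59605)
log2(628.9/101.8) = 2.627  (AT3G63663)
log2(2489/580.8) = 2.099  (AT4G61169)
log2(12038/11600) = 0.053  (AT2G59997)
log2(26834/2152) = 3.640  (AT5G58926)
log2(7927/13247) = -0.741  (AT2G64575)
log2(1202/21749) = -4.177  (AT2G31108)
AT2G31108 is most strongly downregulated.

-4.177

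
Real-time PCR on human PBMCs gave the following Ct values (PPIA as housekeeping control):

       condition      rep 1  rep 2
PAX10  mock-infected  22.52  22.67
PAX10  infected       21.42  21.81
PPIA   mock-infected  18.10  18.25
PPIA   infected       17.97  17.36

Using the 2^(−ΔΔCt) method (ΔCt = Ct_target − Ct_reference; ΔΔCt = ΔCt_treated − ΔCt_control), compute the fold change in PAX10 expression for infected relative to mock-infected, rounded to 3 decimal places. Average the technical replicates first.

Mean Ct: PAX10 mock-infected 22.595; PAX10 infected 21.615; PPIA mock-infected 18.175; PPIA infected 17.665
ΔCt(mock-infected) = 22.595 − 18.175 = 4.420
ΔCt(infected) = 21.615 − 17.665 = 3.950
ΔΔCt = 3.950 − 4.420 = -0.470
Fold change = 2^(−(-0.470)) = 2^0.470 = 1.3851

1.385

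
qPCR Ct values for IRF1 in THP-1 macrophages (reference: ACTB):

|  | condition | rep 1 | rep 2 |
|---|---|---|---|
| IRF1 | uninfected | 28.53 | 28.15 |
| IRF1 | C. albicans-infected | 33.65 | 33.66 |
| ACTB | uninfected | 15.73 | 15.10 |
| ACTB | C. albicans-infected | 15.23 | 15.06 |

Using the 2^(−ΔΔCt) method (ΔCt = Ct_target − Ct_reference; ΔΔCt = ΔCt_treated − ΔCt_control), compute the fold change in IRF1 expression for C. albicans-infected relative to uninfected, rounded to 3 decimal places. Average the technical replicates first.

0.021

Mean Ct: IRF1 uninfected 28.340; IRF1 C. albicans-infected 33.655; ACTB uninfected 15.415; ACTB C. albicans-infected 15.145
ΔCt(uninfected) = 28.340 − 15.415 = 12.925
ΔCt(C. albicans-infected) = 33.655 − 15.145 = 18.510
ΔΔCt = 18.510 − 12.925 = 5.585
Fold change = 2^(−5.585) = 0.0208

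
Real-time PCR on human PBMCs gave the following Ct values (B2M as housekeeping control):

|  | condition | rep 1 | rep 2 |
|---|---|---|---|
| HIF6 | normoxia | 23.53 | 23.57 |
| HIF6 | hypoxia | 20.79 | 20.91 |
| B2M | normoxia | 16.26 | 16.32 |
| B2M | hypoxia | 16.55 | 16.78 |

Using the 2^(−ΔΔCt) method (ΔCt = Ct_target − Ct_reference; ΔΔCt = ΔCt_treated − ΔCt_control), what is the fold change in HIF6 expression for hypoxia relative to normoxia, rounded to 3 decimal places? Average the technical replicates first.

8.427

Mean Ct: HIF6 normoxia 23.550; HIF6 hypoxia 20.850; B2M normoxia 16.290; B2M hypoxia 16.665
ΔCt(normoxia) = 23.550 − 16.290 = 7.260
ΔCt(hypoxia) = 20.850 − 16.665 = 4.185
ΔΔCt = 4.185 − 7.260 = -3.075
Fold change = 2^(−(-3.075)) = 2^3.075 = 8.4269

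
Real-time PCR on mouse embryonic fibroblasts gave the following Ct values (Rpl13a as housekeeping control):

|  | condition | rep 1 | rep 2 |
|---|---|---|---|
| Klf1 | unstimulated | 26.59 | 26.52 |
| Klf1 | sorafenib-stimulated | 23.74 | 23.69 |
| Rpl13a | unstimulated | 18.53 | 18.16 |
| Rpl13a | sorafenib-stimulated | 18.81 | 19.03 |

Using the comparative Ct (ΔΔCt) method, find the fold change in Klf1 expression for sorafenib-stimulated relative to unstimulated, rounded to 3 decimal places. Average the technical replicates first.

Mean Ct: Klf1 unstimulated 26.555; Klf1 sorafenib-stimulated 23.715; Rpl13a unstimulated 18.345; Rpl13a sorafenib-stimulated 18.920
ΔCt(unstimulated) = 26.555 − 18.345 = 8.210
ΔCt(sorafenib-stimulated) = 23.715 − 18.920 = 4.795
ΔΔCt = 4.795 − 8.210 = -3.415
Fold change = 2^(−(-3.415)) = 2^3.415 = 10.6664

10.666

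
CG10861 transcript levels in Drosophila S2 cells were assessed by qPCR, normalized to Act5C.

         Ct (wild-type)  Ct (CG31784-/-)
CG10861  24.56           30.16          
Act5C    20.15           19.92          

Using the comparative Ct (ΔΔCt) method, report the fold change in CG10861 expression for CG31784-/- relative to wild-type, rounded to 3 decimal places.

ΔCt(wild-type) = 24.560 − 20.150 = 4.410
ΔCt(CG31784-/-) = 30.160 − 19.920 = 10.240
ΔΔCt = 10.240 − 4.410 = 5.830
Fold change = 2^(−5.830) = 0.0176

0.018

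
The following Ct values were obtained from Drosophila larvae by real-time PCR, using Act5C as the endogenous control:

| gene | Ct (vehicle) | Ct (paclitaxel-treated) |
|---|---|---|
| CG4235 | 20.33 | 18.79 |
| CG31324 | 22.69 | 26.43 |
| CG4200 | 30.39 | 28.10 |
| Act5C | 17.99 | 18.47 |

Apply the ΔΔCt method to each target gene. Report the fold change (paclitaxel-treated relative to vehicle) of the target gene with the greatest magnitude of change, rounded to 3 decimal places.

0.104

CG4235: ΔΔCt = (18.79−18.47) − (20.33−17.99) = 0.32 − 2.34 = -2.02; fold change = 2^2.02 = 4.056
CG31324: ΔΔCt = (26.43−18.47) − (22.69−17.99) = 7.96 − 4.70 = 3.26; fold change = 2^-3.26 = 0.104
CG4200: ΔΔCt = (28.10−18.47) − (30.39−17.99) = 9.63 − 12.40 = -2.77; fold change = 2^2.77 = 6.821
CG31324 has the largest |ΔΔCt| = 3.26.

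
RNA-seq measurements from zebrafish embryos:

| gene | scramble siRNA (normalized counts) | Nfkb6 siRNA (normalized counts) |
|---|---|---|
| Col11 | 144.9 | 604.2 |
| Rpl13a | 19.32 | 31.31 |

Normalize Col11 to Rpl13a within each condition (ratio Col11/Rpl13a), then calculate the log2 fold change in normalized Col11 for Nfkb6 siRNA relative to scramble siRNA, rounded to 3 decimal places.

Col11/Rpl13a (scramble siRNA) = 144.9 / 19.32 = 7.5
Col11/Rpl13a (Nfkb6 siRNA) = 604.2 / 31.31 = 19.297
Fold change = 19.297 / 7.5 = 2.5730
log2(2.5730) = 1.3634

1.363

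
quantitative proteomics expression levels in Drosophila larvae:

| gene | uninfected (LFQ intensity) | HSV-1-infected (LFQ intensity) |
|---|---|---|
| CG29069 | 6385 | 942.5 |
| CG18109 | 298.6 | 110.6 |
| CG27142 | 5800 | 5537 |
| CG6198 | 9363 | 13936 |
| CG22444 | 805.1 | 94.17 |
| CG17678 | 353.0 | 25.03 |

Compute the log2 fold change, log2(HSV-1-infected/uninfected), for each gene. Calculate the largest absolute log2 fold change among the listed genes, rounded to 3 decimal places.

3.818

log2(942.5/6385) = -2.760  (CG29069)
log2(110.6/298.6) = -1.433  (CG18109)
log2(5537/5800) = -0.067  (CG27142)
log2(13936/9363) = 0.574  (CG6198)
log2(94.17/805.1) = -3.096  (CG22444)
log2(25.03/353.0) = -3.818  (CG17678)
The largest magnitude belongs to CG17678.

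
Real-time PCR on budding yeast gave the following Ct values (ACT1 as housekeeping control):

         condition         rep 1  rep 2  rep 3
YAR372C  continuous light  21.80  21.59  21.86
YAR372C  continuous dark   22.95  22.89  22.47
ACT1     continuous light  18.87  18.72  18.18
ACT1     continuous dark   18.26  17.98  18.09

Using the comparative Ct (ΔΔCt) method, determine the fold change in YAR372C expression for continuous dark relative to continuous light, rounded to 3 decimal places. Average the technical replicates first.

0.354

Mean Ct: YAR372C continuous light 21.750; YAR372C continuous dark 22.770; ACT1 continuous light 18.590; ACT1 continuous dark 18.110
ΔCt(continuous light) = 21.750 − 18.590 = 3.160
ΔCt(continuous dark) = 22.770 − 18.110 = 4.660
ΔΔCt = 4.660 − 3.160 = 1.500
Fold change = 2^(−1.500) = 0.3536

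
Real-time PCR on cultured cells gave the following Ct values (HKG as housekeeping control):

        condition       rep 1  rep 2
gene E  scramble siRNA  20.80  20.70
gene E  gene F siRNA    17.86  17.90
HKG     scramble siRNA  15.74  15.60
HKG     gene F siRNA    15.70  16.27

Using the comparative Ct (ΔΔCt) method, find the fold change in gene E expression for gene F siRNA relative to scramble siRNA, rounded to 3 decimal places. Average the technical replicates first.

Mean Ct: gene E scramble siRNA 20.750; gene E gene F siRNA 17.880; HKG scramble siRNA 15.670; HKG gene F siRNA 15.985
ΔCt(scramble siRNA) = 20.750 − 15.670 = 5.080
ΔCt(gene F siRNA) = 17.880 − 15.985 = 1.895
ΔΔCt = 1.895 − 5.080 = -3.185
Fold change = 2^(−(-3.185)) = 2^3.185 = 9.0945

9.095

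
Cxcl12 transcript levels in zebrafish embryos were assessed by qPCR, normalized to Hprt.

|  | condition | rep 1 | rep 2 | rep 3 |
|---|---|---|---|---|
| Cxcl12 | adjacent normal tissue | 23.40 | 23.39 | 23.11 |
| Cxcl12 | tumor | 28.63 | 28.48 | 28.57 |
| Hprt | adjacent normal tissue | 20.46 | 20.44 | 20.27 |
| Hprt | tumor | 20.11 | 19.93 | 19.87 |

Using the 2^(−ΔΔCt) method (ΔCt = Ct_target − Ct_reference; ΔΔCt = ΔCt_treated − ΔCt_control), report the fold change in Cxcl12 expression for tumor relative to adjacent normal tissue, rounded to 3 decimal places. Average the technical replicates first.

Mean Ct: Cxcl12 adjacent normal tissue 23.300; Cxcl12 tumor 28.560; Hprt adjacent normal tissue 20.390; Hprt tumor 19.970
ΔCt(adjacent normal tissue) = 23.300 − 20.390 = 2.910
ΔCt(tumor) = 28.560 − 19.970 = 8.590
ΔΔCt = 8.590 − 2.910 = 5.680
Fold change = 2^(−5.680) = 0.0195

0.020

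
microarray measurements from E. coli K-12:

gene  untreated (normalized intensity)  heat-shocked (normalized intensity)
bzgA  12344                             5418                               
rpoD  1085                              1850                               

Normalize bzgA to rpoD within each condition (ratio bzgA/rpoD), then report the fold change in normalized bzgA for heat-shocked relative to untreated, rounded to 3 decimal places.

bzgA/rpoD (untreated) = 12344 / 1085 = 11.377
bzgA/rpoD (heat-shocked) = 5418 / 1850 = 2.9286
Fold change = 2.9286 / 11.377 = 0.2574

0.257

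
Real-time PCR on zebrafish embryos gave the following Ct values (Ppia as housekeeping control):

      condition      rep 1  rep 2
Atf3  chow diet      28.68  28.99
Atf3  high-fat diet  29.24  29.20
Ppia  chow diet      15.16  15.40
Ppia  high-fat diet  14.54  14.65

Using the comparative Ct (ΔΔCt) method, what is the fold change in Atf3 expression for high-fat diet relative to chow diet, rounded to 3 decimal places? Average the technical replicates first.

0.476

Mean Ct: Atf3 chow diet 28.835; Atf3 high-fat diet 29.220; Ppia chow diet 15.280; Ppia high-fat diet 14.595
ΔCt(chow diet) = 28.835 − 15.280 = 13.555
ΔCt(high-fat diet) = 29.220 − 14.595 = 14.625
ΔΔCt = 14.625 − 13.555 = 1.070
Fold change = 2^(−1.070) = 0.4763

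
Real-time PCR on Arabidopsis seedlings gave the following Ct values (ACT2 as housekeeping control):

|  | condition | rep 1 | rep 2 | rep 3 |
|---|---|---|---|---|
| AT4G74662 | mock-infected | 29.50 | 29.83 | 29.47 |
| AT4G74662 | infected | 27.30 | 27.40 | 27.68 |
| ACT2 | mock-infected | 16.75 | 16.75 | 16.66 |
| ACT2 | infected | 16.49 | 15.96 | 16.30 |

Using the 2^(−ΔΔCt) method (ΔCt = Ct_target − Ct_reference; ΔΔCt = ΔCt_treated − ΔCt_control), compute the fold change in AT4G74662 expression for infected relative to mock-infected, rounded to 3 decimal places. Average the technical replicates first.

Mean Ct: AT4G74662 mock-infected 29.600; AT4G74662 infected 27.460; ACT2 mock-infected 16.720; ACT2 infected 16.250
ΔCt(mock-infected) = 29.600 − 16.720 = 12.880
ΔCt(infected) = 27.460 − 16.250 = 11.210
ΔΔCt = 11.210 − 12.880 = -1.670
Fold change = 2^(−(-1.670)) = 2^1.670 = 3.1821

3.182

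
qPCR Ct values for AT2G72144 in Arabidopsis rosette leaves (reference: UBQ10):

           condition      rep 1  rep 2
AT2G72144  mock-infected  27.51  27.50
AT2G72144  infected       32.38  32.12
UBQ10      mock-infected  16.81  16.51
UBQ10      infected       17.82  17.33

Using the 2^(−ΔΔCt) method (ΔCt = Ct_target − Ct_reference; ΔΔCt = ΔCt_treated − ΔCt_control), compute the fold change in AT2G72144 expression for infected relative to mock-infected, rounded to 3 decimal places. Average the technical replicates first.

Mean Ct: AT2G72144 mock-infected 27.505; AT2G72144 infected 32.250; UBQ10 mock-infected 16.660; UBQ10 infected 17.575
ΔCt(mock-infected) = 27.505 − 16.660 = 10.845
ΔCt(infected) = 32.250 − 17.575 = 14.675
ΔΔCt = 14.675 − 10.845 = 3.830
Fold change = 2^(−3.830) = 0.0703

0.070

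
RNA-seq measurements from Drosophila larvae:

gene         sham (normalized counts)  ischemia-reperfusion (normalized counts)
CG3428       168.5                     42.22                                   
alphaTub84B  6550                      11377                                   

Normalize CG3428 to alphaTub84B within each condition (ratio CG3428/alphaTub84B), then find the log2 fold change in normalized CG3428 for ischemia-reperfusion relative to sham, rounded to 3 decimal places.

-2.793

CG3428/alphaTub84B (sham) = 168.5 / 6550 = 0.025725
CG3428/alphaTub84B (ischemia-reperfusion) = 42.22 / 11377 = 0.003711
Fold change = 0.003711 / 0.025725 = 0.1443
log2(0.1443) = -2.7933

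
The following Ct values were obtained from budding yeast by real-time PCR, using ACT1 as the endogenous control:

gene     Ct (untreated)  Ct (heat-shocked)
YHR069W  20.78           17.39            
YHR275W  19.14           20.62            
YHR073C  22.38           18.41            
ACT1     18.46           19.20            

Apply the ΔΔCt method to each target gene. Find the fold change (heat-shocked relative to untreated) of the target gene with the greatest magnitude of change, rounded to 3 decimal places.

YHR069W: ΔΔCt = (17.39−19.20) − (20.78−18.46) = -1.81 − 2.32 = -4.13; fold change = 2^4.13 = 17.509
YHR275W: ΔΔCt = (20.62−19.20) − (19.14−18.46) = 1.42 − 0.68 = 0.74; fold change = 2^-0.74 = 0.599
YHR073C: ΔΔCt = (18.41−19.20) − (22.38−18.46) = -0.79 − 3.92 = -4.71; fold change = 2^4.71 = 26.173
YHR073C has the largest |ΔΔCt| = 4.71.

26.173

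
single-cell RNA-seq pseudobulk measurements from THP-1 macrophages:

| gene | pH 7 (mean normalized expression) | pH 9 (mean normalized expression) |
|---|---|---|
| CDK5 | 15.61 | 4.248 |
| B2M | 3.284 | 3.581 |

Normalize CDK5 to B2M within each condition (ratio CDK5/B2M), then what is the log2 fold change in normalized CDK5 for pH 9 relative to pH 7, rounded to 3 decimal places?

CDK5/B2M (pH 7) = 15.61 / 3.284 = 4.7533
CDK5/B2M (pH 9) = 4.248 / 3.581 = 1.1863
Fold change = 1.1863 / 4.7533 = 0.2496
log2(0.2496) = -2.0025

-2.003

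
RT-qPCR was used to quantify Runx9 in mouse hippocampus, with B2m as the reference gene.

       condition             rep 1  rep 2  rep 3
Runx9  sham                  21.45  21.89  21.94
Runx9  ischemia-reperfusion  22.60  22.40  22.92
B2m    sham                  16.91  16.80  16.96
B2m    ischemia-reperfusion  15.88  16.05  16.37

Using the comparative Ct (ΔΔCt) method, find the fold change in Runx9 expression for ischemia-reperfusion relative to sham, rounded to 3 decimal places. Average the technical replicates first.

0.314

Mean Ct: Runx9 sham 21.760; Runx9 ischemia-reperfusion 22.640; B2m sham 16.890; B2m ischemia-reperfusion 16.100
ΔCt(sham) = 21.760 − 16.890 = 4.870
ΔCt(ischemia-reperfusion) = 22.640 − 16.100 = 6.540
ΔΔCt = 6.540 − 4.870 = 1.670
Fold change = 2^(−1.670) = 0.3143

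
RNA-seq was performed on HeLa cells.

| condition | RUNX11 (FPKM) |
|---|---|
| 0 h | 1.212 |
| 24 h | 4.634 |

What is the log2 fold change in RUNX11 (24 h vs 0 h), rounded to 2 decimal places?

1.93

Fold change = 4.634 / 1.212 = 3.8234
log2(3.8234) = 1.935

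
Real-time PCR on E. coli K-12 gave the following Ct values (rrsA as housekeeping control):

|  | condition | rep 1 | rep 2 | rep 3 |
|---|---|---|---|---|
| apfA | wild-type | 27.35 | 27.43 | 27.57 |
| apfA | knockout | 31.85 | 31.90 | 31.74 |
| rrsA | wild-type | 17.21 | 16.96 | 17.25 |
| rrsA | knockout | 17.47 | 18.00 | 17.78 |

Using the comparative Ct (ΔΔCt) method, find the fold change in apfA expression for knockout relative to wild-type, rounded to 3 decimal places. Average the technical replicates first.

Mean Ct: apfA wild-type 27.450; apfA knockout 31.830; rrsA wild-type 17.140; rrsA knockout 17.750
ΔCt(wild-type) = 27.450 − 17.140 = 10.310
ΔCt(knockout) = 31.830 − 17.750 = 14.080
ΔΔCt = 14.080 − 10.310 = 3.770
Fold change = 2^(−3.770) = 0.0733

0.073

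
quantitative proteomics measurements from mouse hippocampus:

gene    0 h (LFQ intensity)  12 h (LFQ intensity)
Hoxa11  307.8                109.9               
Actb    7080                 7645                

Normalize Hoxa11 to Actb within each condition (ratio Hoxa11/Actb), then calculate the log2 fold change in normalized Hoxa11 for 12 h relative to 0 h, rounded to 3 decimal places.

Hoxa11/Actb (0 h) = 307.8 / 7080 = 0.043475
Hoxa11/Actb (12 h) = 109.9 / 7645 = 0.014375
Fold change = 0.014375 / 0.043475 = 0.3307
log2(0.3307) = -1.5966

-1.597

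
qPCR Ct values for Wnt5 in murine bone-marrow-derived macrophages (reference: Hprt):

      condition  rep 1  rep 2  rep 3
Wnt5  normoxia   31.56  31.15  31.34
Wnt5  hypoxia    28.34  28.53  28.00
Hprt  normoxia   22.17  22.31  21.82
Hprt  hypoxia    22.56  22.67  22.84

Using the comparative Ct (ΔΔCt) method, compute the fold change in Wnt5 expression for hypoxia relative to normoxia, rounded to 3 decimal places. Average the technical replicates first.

Mean Ct: Wnt5 normoxia 31.350; Wnt5 hypoxia 28.290; Hprt normoxia 22.100; Hprt hypoxia 22.690
ΔCt(normoxia) = 31.350 − 22.100 = 9.250
ΔCt(hypoxia) = 28.290 − 22.690 = 5.600
ΔΔCt = 5.600 − 9.250 = -3.650
Fold change = 2^(−(-3.650)) = 2^3.650 = 12.5533

12.553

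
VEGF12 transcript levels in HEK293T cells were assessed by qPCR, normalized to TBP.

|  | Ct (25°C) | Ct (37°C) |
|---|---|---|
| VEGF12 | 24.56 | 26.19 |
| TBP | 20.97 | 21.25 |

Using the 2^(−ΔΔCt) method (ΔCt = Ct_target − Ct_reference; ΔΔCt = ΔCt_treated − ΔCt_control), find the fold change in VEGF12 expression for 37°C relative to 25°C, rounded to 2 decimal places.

0.39

ΔCt(25°C) = 24.560 − 20.970 = 3.590
ΔCt(37°C) = 26.190 − 21.250 = 4.940
ΔΔCt = 4.940 − 3.590 = 1.350
Fold change = 2^(−1.350) = 0.392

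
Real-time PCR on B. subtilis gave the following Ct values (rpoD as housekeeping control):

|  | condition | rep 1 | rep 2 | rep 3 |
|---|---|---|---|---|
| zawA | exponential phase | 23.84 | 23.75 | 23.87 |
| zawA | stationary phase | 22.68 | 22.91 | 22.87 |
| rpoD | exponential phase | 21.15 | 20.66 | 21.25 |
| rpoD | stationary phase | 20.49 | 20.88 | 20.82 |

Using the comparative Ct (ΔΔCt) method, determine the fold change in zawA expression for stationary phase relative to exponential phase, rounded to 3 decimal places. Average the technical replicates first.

Mean Ct: zawA exponential phase 23.820; zawA stationary phase 22.820; rpoD exponential phase 21.020; rpoD stationary phase 20.730
ΔCt(exponential phase) = 23.820 − 21.020 = 2.800
ΔCt(stationary phase) = 22.820 − 20.730 = 2.090
ΔΔCt = 2.090 − 2.800 = -0.710
Fold change = 2^(−(-0.710)) = 2^0.710 = 1.6358

1.636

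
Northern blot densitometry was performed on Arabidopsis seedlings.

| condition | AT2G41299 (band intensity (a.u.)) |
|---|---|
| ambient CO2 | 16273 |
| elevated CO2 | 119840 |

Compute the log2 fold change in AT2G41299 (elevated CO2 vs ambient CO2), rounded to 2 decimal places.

2.88

Fold change = 119840 / 16273 = 7.3643
log2(7.3643) = 2.881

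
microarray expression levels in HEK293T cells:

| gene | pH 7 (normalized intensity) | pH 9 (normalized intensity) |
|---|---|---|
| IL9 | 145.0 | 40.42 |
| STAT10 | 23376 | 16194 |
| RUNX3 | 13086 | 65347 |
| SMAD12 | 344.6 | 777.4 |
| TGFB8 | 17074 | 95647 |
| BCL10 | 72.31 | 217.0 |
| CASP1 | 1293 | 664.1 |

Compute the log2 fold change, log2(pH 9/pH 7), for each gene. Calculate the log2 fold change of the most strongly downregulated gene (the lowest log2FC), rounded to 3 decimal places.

-1.843

log2(40.42/145.0) = -1.843  (IL9)
log2(16194/23376) = -0.530  (STAT10)
log2(65347/13086) = 2.320  (RUNX3)
log2(777.4/344.6) = 1.174  (SMAD12)
log2(95647/17074) = 2.486  (TGFB8)
log2(217.0/72.31) = 1.585  (BCL10)
log2(664.1/1293) = -0.961  (CASP1)
IL9 is most strongly downregulated.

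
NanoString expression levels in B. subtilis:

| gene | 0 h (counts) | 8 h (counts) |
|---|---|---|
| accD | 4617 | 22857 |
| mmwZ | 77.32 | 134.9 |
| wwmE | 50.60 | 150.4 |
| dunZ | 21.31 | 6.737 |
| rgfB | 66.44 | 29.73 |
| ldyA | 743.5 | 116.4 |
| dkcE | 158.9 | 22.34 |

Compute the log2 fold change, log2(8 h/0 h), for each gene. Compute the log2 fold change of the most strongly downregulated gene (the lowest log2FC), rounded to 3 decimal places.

log2(22857/4617) = 2.308  (accD)
log2(134.9/77.32) = 0.803  (mmwZ)
log2(150.4/50.60) = 1.572  (wwmE)
log2(6.737/21.31) = -1.661  (dunZ)
log2(29.73/66.44) = -1.160  (rgfB)
log2(116.4/743.5) = -2.675  (ldyA)
log2(22.34/158.9) = -2.830  (dkcE)
dkcE is most strongly downregulated.

-2.830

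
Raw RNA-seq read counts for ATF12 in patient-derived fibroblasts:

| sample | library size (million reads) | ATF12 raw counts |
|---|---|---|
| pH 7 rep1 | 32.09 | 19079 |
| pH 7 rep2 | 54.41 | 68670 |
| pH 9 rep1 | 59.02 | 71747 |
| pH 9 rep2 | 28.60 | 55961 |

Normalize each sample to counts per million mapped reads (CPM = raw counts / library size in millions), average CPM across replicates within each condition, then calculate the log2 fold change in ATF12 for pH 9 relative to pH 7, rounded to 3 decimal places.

0.773

CPM(pH 7 rep1) = 19079 / 32.09 = 594.5466
CPM(pH 7 rep2) = 68670 / 54.41 = 1262.0842
CPM(pH 9 rep1) = 71747 / 59.02 = 1215.6388
CPM(pH 9 rep2) = 55961 / 28.60 = 1956.6783
mean CPM(pH 7) = 928.3154; mean CPM(pH 9) = 1586.1585
Fold change = 1586.1585 / 928.3154 = 1.70864
log2(1.70864) = 0.7729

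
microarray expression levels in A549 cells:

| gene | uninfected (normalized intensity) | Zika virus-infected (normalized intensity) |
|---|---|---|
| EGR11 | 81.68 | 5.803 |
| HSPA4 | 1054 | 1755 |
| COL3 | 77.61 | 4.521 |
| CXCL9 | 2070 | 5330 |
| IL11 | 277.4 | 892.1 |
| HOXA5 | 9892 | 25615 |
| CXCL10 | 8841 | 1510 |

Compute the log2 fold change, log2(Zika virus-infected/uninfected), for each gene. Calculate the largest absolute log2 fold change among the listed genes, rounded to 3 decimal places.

4.102

log2(5.803/81.68) = -3.815  (EGR11)
log2(1755/1054) = 0.736  (HSPA4)
log2(4.521/77.61) = -4.102  (COL3)
log2(5330/2070) = 1.365  (CXCL9)
log2(892.1/277.4) = 1.685  (IL11)
log2(25615/9892) = 1.373  (HOXA5)
log2(1510/8841) = -2.550  (CXCL10)
The largest magnitude belongs to COL3.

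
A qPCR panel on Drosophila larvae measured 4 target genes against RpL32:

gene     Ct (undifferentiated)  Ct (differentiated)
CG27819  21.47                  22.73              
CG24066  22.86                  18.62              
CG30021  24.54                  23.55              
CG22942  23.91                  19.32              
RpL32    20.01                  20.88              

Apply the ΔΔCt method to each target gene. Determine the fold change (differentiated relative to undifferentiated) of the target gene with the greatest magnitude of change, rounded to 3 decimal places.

44.017

CG27819: ΔΔCt = (22.73−20.88) − (21.47−20.01) = 1.85 − 1.46 = 0.39; fold change = 2^-0.39 = 0.763
CG24066: ΔΔCt = (18.62−20.88) − (22.86−20.01) = -2.26 − 2.85 = -5.11; fold change = 2^5.11 = 34.535
CG30021: ΔΔCt = (23.55−20.88) − (24.54−20.01) = 2.67 − 4.53 = -1.86; fold change = 2^1.86 = 3.630
CG22942: ΔΔCt = (19.32−20.88) − (23.91−20.01) = -1.56 − 3.90 = -5.46; fold change = 2^5.46 = 44.017
CG22942 has the largest |ΔΔCt| = 5.46.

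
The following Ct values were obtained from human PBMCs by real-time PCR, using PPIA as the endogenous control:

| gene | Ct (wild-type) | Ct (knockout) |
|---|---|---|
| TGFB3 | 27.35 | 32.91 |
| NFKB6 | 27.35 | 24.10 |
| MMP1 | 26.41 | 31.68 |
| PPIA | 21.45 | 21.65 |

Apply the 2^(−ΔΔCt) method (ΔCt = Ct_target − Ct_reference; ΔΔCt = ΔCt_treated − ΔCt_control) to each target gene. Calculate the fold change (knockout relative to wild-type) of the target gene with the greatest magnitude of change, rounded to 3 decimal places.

TGFB3: ΔΔCt = (32.91−21.65) − (27.35−21.45) = 11.26 − 5.90 = 5.36; fold change = 2^-5.36 = 0.024
NFKB6: ΔΔCt = (24.10−21.65) − (27.35−21.45) = 2.45 − 5.90 = -3.45; fold change = 2^3.45 = 10.928
MMP1: ΔΔCt = (31.68−21.65) − (26.41−21.45) = 10.03 − 4.96 = 5.07; fold change = 2^-5.07 = 0.030
TGFB3 has the largest |ΔΔCt| = 5.36.

0.024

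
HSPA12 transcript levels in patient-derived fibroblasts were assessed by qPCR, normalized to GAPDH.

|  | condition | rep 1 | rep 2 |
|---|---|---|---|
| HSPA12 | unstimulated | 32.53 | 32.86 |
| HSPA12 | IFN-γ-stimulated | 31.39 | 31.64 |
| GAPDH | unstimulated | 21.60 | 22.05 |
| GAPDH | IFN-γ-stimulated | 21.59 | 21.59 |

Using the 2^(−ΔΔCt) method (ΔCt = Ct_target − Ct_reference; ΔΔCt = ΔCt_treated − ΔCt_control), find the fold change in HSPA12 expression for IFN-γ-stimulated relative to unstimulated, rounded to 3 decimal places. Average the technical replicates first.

1.925

Mean Ct: HSPA12 unstimulated 32.695; HSPA12 IFN-γ-stimulated 31.515; GAPDH unstimulated 21.825; GAPDH IFN-γ-stimulated 21.590
ΔCt(unstimulated) = 32.695 − 21.825 = 10.870
ΔCt(IFN-γ-stimulated) = 31.515 − 21.590 = 9.925
ΔΔCt = 9.925 − 10.870 = -0.945
Fold change = 2^(−(-0.945)) = 2^0.945 = 1.9252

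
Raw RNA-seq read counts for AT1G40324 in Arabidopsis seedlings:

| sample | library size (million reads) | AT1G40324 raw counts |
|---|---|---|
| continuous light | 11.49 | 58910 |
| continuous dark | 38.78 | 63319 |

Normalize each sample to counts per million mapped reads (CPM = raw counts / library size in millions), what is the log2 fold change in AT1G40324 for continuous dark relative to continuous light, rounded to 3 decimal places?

-1.651

CPM(continuous light) = 58910 / 11.49 = 5127.0670
CPM(continuous dark) = 63319 / 38.78 = 1632.7746
Fold change = 1632.7746 / 5127.0670 = 0.31846
log2(0.31846) = -1.6508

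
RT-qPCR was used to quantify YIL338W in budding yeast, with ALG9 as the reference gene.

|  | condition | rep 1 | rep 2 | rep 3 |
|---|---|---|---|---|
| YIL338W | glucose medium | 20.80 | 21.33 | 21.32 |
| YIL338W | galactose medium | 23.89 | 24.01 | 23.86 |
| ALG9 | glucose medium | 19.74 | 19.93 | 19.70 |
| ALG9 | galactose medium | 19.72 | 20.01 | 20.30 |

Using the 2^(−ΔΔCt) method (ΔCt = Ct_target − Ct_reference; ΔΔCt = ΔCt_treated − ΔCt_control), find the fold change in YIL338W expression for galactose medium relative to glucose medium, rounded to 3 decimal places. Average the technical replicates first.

0.171

Mean Ct: YIL338W glucose medium 21.150; YIL338W galactose medium 23.920; ALG9 glucose medium 19.790; ALG9 galactose medium 20.010
ΔCt(glucose medium) = 21.150 − 19.790 = 1.360
ΔCt(galactose medium) = 23.920 − 20.010 = 3.910
ΔΔCt = 3.910 − 1.360 = 2.550
Fold change = 2^(−2.550) = 0.1708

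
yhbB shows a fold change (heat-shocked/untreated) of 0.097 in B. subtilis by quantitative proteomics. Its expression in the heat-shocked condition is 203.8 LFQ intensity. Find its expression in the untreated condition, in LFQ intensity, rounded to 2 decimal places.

2101.03

untreated expression = 203.8 / 0.097 = 2101.03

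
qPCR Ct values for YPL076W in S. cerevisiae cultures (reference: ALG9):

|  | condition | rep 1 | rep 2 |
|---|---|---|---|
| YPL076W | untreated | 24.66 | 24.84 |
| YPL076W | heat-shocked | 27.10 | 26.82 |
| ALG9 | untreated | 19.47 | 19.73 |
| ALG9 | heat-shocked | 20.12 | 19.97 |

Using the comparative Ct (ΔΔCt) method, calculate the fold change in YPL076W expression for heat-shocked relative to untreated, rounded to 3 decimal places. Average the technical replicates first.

0.294

Mean Ct: YPL076W untreated 24.750; YPL076W heat-shocked 26.960; ALG9 untreated 19.600; ALG9 heat-shocked 20.045
ΔCt(untreated) = 24.750 − 19.600 = 5.150
ΔCt(heat-shocked) = 26.960 − 20.045 = 6.915
ΔΔCt = 6.915 − 5.150 = 1.765
Fold change = 2^(−1.765) = 0.2942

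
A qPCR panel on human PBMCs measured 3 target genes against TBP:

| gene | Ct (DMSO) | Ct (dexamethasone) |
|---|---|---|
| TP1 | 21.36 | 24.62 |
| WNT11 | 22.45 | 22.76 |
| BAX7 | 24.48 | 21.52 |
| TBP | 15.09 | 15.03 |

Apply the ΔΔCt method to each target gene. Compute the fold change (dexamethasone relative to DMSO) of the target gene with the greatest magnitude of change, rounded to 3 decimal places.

0.100

TP1: ΔΔCt = (24.62−15.03) − (21.36−15.09) = 9.59 − 6.27 = 3.32; fold change = 2^-3.32 = 0.100
WNT11: ΔΔCt = (22.76−15.03) − (22.45−15.09) = 7.73 − 7.36 = 0.37; fold change = 2^-0.37 = 0.774
BAX7: ΔΔCt = (21.52−15.03) − (24.48−15.09) = 6.49 − 9.39 = -2.90; fold change = 2^2.90 = 7.464
TP1 has the largest |ΔΔCt| = 3.32.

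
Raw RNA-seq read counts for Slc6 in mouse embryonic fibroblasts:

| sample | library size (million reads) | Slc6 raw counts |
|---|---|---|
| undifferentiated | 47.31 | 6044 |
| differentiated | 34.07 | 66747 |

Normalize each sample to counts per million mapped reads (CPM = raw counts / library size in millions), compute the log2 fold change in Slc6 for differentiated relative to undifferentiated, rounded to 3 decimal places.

CPM(undifferentiated) = 6044 / 47.31 = 127.7531
CPM(differentiated) = 66747 / 34.07 = 1959.1136
Fold change = 1959.1136 / 127.7531 = 15.33515
log2(15.33515) = 3.9388

3.939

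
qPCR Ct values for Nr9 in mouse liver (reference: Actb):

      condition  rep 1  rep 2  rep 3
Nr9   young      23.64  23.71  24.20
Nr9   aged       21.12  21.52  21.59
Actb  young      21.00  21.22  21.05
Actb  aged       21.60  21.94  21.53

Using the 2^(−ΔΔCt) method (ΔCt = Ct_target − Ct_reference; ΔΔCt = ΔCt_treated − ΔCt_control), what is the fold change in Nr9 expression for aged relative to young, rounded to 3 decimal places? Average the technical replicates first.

Mean Ct: Nr9 young 23.850; Nr9 aged 21.410; Actb young 21.090; Actb aged 21.690
ΔCt(young) = 23.850 − 21.090 = 2.760
ΔCt(aged) = 21.410 − 21.690 = -0.280
ΔΔCt = -0.280 − 2.760 = -3.040
Fold change = 2^(−(-3.040)) = 2^3.040 = 8.2249

8.225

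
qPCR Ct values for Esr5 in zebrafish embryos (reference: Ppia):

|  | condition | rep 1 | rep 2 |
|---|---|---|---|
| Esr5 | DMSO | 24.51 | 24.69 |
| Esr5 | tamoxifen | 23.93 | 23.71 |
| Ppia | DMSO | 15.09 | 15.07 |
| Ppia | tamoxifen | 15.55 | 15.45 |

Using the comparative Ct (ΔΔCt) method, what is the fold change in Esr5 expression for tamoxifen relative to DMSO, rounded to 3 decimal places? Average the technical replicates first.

2.297

Mean Ct: Esr5 DMSO 24.600; Esr5 tamoxifen 23.820; Ppia DMSO 15.080; Ppia tamoxifen 15.500
ΔCt(DMSO) = 24.600 − 15.080 = 9.520
ΔCt(tamoxifen) = 23.820 − 15.500 = 8.320
ΔΔCt = 8.320 − 9.520 = -1.200
Fold change = 2^(−(-1.200)) = 2^1.200 = 2.2974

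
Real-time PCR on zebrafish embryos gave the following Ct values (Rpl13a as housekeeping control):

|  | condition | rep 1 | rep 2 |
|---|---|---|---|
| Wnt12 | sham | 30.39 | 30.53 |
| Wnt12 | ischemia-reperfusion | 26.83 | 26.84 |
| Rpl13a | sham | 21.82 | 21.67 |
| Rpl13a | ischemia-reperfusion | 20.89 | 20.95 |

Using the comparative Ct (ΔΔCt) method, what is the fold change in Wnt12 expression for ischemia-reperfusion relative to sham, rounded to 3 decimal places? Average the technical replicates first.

Mean Ct: Wnt12 sham 30.460; Wnt12 ischemia-reperfusion 26.835; Rpl13a sham 21.745; Rpl13a ischemia-reperfusion 20.920
ΔCt(sham) = 30.460 − 21.745 = 8.715
ΔCt(ischemia-reperfusion) = 26.835 − 20.920 = 5.915
ΔΔCt = 5.915 − 8.715 = -2.800
Fold change = 2^(−(-2.800)) = 2^2.800 = 6.9644

6.964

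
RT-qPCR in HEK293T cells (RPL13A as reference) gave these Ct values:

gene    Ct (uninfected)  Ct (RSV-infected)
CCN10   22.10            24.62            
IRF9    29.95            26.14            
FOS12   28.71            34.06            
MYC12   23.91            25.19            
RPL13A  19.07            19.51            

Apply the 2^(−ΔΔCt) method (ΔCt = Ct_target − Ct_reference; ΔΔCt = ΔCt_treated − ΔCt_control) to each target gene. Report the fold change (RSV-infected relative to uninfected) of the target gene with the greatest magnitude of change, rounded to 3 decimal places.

CCN10: ΔΔCt = (24.62−19.51) − (22.10−19.07) = 5.11 − 3.03 = 2.08; fold change = 2^-2.08 = 0.237
IRF9: ΔΔCt = (26.14−19.51) − (29.95−19.07) = 6.63 − 10.88 = -4.25; fold change = 2^4.25 = 19.027
FOS12: ΔΔCt = (34.06−19.51) − (28.71−19.07) = 14.55 − 9.64 = 4.91; fold change = 2^-4.91 = 0.033
MYC12: ΔΔCt = (25.19−19.51) − (23.91−19.07) = 5.68 − 4.84 = 0.84; fold change = 2^-0.84 = 0.559
FOS12 has the largest |ΔΔCt| = 4.91.

0.033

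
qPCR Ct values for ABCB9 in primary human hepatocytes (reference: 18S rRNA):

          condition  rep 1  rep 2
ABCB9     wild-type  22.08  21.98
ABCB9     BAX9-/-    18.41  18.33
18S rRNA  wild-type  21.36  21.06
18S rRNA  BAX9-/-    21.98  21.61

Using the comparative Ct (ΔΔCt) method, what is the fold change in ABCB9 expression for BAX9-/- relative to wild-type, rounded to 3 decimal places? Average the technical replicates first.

18.961

Mean Ct: ABCB9 wild-type 22.030; ABCB9 BAX9-/- 18.370; 18S rRNA wild-type 21.210; 18S rRNA BAX9-/- 21.795
ΔCt(wild-type) = 22.030 − 21.210 = 0.820
ΔCt(BAX9-/-) = 18.370 − 21.795 = -3.425
ΔΔCt = -3.425 − 0.820 = -4.245
Fold change = 2^(−(-4.245)) = 2^4.245 = 18.9615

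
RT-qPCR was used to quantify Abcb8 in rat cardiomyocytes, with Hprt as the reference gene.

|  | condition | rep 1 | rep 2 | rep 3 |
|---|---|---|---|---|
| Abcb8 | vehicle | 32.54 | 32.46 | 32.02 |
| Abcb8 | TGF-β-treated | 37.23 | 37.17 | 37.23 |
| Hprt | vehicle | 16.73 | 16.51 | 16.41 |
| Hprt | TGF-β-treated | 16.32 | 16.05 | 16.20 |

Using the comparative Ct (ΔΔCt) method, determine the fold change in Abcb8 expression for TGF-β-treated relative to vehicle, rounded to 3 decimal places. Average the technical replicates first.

Mean Ct: Abcb8 vehicle 32.340; Abcb8 TGF-β-treated 37.210; Hprt vehicle 16.550; Hprt TGF-β-treated 16.190
ΔCt(vehicle) = 32.340 − 16.550 = 15.790
ΔCt(TGF-β-treated) = 37.210 − 16.190 = 21.020
ΔΔCt = 21.020 − 15.790 = 5.230
Fold change = 2^(−5.230) = 0.0266

0.027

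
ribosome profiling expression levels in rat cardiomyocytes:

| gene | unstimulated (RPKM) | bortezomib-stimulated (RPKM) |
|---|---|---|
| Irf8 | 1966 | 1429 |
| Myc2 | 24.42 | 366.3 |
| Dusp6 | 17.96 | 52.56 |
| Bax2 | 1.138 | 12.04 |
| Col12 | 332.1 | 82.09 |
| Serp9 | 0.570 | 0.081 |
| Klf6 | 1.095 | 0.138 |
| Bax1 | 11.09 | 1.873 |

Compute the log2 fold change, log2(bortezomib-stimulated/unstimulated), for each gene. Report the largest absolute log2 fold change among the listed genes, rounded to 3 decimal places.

log2(1429/1966) = -0.460  (Irf8)
log2(366.3/24.42) = 3.907  (Myc2)
log2(52.56/17.96) = 1.549  (Dusp6)
log2(12.04/1.138) = 3.403  (Bax2)
log2(82.09/332.1) = -2.016  (Col12)
log2(0.081/0.570) = -2.815  (Serp9)
log2(0.138/1.095) = -2.988  (Klf6)
log2(1.873/11.09) = -2.566  (Bax1)
The largest magnitude belongs to Myc2.

3.907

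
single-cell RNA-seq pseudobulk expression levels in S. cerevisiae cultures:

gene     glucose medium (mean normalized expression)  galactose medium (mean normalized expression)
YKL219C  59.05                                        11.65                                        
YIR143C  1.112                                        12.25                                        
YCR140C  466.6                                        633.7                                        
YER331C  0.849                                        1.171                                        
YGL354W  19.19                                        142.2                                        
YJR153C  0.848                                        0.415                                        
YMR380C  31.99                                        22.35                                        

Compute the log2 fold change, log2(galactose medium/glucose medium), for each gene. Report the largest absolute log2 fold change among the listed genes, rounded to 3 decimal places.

log2(11.65/59.05) = -2.342  (YKL219C)
log2(12.25/1.112) = 3.462  (YIR143C)
log2(633.7/466.6) = 0.442  (YCR140C)
log2(1.171/0.849) = 0.464  (YER331C)
log2(142.2/19.19) = 2.889  (YGL354W)
log2(0.415/0.848) = -1.031  (YJR153C)
log2(22.35/31.99) = -0.517  (YMR380C)
The largest magnitude belongs to YIR143C.

3.462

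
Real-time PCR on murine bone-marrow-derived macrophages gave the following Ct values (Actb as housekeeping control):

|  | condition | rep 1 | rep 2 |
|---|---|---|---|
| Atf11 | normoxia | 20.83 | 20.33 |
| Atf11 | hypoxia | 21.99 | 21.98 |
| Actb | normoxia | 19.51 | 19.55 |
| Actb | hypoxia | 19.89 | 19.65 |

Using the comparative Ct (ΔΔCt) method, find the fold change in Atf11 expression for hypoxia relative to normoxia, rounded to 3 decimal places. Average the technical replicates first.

Mean Ct: Atf11 normoxia 20.580; Atf11 hypoxia 21.985; Actb normoxia 19.530; Actb hypoxia 19.770
ΔCt(normoxia) = 20.580 − 19.530 = 1.050
ΔCt(hypoxia) = 21.985 − 19.770 = 2.215
ΔΔCt = 2.215 − 1.050 = 1.165
Fold change = 2^(−1.165) = 0.4460

0.446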